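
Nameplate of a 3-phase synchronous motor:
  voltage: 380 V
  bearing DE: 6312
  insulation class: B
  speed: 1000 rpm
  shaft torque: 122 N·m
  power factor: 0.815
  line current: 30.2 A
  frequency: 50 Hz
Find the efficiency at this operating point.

78.9 %

ω = 2π × 1000/60 = 104.7 rad/s; P_out = τω = 122 × 104.7 = 12773 W
P_in = √3·V_L·I_L·cosφ = 1.732 × 380 × 30.2 × 0.815 = 16199 W
η = P_out / P_in = 12773 / 16199 = 0.789 = 78.9%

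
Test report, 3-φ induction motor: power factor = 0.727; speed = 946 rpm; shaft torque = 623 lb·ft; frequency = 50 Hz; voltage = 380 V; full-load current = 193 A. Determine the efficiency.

90.6 %

τ = 623 lb·ft × 1.356 = 844.8 N·m
ω = 2π × 946/60 = 99.06 rad/s; P_out = τω = 844.8 × 99.06 = 83686 W
P_in = √3·V_L·I_L·cosφ = 1.732 × 380 × 193 × 0.727 = 92347 W
η = P_out / P_in = 83686 / 92347 = 0.906 = 90.6%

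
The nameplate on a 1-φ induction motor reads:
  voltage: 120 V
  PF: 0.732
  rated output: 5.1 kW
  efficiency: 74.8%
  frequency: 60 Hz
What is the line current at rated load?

P_out = 5.1 kW = 5100 W
P_in = P_out / η = 5100 / 0.748 = 6818 W
I = P_in / (V·cosφ) = 6818 / (120 × 0.732) = 77.6 A

77.6 A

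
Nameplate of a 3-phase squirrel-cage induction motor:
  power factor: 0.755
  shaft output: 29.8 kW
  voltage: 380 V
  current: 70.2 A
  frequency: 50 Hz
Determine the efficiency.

85.4 %

P_out = 29.8 kW = 29800 W
P_in = √3·V_L·I_L·cosφ = 1.732 × 380 × 70.2 × 0.755 = 34883 W
η = P_out / P_in = 29800 / 34883 = 0.854 = 85.4%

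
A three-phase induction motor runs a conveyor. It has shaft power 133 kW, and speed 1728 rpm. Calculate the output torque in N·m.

ω = 2π × 1728/60 = 181 rad/s
τ = P/ω = 133000/181 = 735 N·m

735 N·m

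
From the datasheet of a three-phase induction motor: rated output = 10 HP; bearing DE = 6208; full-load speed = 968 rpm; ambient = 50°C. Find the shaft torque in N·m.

73.6 N·m

P_out = 10 × 746 = 7460 W
ω = 2π × 968/60 = 101.4 rad/s
τ = P_out/ω = 7460/101.4 = 73.6 N·m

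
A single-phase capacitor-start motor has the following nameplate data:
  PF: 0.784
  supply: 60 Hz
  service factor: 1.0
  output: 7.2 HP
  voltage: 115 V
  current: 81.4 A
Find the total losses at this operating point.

1.97 kW

P_in = V·I·cosφ = 115×81.4×0.784 = 7339 W
P_out = 7.2×746 = 5371 W
Losses = P_in − P_out = 7339 − 5371 = 1968 W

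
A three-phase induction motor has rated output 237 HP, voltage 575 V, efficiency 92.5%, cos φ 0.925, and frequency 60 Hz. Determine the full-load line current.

P_out = 237 × 746 = 176802 W
P_in = P_out / η = 176802 / 0.925 = 191137 W
I_L = P_in / (√3·V_L·cosφ) = 191137 / (1.732 × 575 × 0.925) = 207 A

207 A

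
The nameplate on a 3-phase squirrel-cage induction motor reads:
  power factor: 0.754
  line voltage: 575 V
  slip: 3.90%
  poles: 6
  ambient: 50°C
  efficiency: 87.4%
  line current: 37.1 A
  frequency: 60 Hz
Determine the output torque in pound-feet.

149 lb·ft

P_in = √3·V·I·cosφ = 1.732 × 575 × 37.1 × 0.754 = 27859 W
P_out = η·P_in = 0.874 × 27859 = 24349 W
n_s = 120×60/6 = 1200 rpm; n = 1200×(1−0.039) = 1153 rpm
ω = 2π×1153/60 = 120.7 rad/s
τ = P_out/ω = 24349/120.7 = 201.7 N·m
In lb·ft: 201.7/1.356 = 149 lb·ft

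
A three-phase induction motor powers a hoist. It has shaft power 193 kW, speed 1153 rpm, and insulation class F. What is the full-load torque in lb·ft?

1180 lb·ft

ω = 2π × 1153/60 = 120.7 rad/s
τ = P/ω = 193000/120.7 = 1599 N·m
In lb·ft: 1599/1.356 = 1180 lb·ft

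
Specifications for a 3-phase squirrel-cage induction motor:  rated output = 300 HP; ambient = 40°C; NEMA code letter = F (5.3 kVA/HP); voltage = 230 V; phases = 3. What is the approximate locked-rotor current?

3990 A

S_LR = 5.3 × 300 = 1590 kVA
I_LR = S_LR/(√3·V_L) = 1590000/(1.732×230) = 3990 A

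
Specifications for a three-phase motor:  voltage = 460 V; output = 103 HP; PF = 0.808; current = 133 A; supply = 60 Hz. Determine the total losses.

8.78 kW

P_in = √3·V·I·cosφ = 1.732×460×133×0.808 = 85619 W
P_out = 103×746 = 76838 W
Losses = P_in − P_out = 85619 − 76838 = 8781 W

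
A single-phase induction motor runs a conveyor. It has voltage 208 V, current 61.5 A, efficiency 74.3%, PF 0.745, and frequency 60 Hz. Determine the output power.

P_in = V·I·cosφ = 208 × 61.5 × 0.745 = 9530 W
P_out = η·P_in = 0.743 × 9530 = 7081 W

7.08 kW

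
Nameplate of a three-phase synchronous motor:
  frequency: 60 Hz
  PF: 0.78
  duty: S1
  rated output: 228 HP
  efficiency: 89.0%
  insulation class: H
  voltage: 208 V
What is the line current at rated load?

680 A

P_out = 228 × 746 = 170088 W
P_in = P_out / η = 170088 / 0.890 = 191110 W
I_L = P_in / (√3·V_L·cosφ) = 191110 / (1.732 × 208 × 0.78) = 680 A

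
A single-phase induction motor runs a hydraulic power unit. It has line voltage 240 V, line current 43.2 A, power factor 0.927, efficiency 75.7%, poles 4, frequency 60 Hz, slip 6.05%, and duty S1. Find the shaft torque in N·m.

P_in = V·I·cosφ = 240 × 43.2 × 0.927 = 9611 W
P_out = η·P_in = 0.757 × 9611 = 7276 W
n_s = 120×60/4 = 1800 rpm; n = 1800×(1−0.0605) = 1691 rpm
ω = 2π×1691/60 = 177.1 rad/s
τ = P_out/ω = 7276/177.1 = 41.1 N·m

41.1 N·m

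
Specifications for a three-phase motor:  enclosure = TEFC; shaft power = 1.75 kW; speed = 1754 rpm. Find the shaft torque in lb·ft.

ω = 2π × 1754/60 = 183.7 rad/s
τ = P/ω = 1750/183.7 = 9.526 N·m
In lb·ft: 9.526/1.356 = 7.03 lb·ft

7.03 lb·ft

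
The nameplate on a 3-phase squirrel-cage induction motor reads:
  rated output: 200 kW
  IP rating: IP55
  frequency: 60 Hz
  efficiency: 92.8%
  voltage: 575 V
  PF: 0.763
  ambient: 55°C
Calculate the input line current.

284 A

P_out = 200 kW = 200000 W
P_in = P_out / η = 200000 / 0.928 = 215517 W
I_L = P_in / (√3·V_L·cosφ) = 215517 / (1.732 × 575 × 0.763) = 284 A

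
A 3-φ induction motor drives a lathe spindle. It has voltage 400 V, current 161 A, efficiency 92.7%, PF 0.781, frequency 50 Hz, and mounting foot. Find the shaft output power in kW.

P_in = √3·V·I·cosφ = 1.732 × 400 × 161 × 0.781 = 87113 W
P_out = η·P_in = 0.927 × 87113 = 80754 W

80.8 kW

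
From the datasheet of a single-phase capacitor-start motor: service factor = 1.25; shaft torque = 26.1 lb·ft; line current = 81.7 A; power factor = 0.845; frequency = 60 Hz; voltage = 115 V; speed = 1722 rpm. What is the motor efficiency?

80.4 %

τ = 26.1 lb·ft × 1.356 = 35.39 N·m
ω = 2π × 1722/60 = 180.3 rad/s; P_out = τω = 35.39 × 180.3 = 6381 W
P_in = V·I·cosφ = 115 × 81.7 × 0.845 = 7939 W
η = P_out / P_in = 6381 / 7939 = 0.804 = 80.4%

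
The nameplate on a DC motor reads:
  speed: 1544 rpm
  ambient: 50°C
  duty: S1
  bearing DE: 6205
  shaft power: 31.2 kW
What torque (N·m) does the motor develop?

193 N·m

ω = 2π × 1544/60 = 161.7 rad/s
τ = P/ω = 31200/161.7 = 193 N·m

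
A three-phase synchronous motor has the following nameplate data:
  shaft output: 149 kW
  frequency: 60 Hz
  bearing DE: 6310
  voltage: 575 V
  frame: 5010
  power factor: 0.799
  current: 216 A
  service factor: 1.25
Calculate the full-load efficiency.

P_out = 149 kW = 149000 W
P_in = √3·V_L·I_L·cosφ = 1.732 × 575 × 216 × 0.799 = 171876 W
η = P_out / P_in = 149000 / 171876 = 0.867 = 86.7%

86.7 %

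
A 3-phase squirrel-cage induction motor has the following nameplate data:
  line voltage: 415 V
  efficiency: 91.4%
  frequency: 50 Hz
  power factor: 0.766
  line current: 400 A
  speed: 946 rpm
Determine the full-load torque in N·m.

P_in = √3·V·I·cosφ = 1.732 × 415 × 400 × 0.766 = 220234 W
P_out = η·P_in = 0.914 × 220234 = 201294 W
n = 946 rpm
ω = 2π×946/60 = 99.06 rad/s
τ = P_out/ω = 201294/99.06 = 2030 N·m

2030 N·m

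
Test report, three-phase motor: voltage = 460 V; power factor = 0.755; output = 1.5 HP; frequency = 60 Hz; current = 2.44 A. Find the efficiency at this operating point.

76.2 %

P_out = 1.5 × 746 = 1119 W
P_in = √3·V_L·I_L·cosφ = 1.732 × 460 × 2.44 × 0.755 = 1468 W
η = P_out / P_in = 1119 / 1468 = 0.762 = 76.2%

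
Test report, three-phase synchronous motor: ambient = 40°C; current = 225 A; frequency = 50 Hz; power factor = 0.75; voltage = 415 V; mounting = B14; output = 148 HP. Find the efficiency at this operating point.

91.0 %

P_out = 148 × 746 = 110408 W
P_in = √3·V_L·I_L·cosφ = 1.732 × 415 × 225 × 0.75 = 121294 W
η = P_out / P_in = 110408 / 121294 = 0.910 = 91.0%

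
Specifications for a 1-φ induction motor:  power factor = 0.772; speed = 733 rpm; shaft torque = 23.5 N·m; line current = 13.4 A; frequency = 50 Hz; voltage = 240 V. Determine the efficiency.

72.7 %

ω = 2π × 733/60 = 76.76 rad/s; P_out = τω = 23.5 × 76.76 = 1804 W
P_in = V·I·cosφ = 240 × 13.4 × 0.772 = 2483 W
η = P_out / P_in = 1804 / 2483 = 0.727 = 72.7%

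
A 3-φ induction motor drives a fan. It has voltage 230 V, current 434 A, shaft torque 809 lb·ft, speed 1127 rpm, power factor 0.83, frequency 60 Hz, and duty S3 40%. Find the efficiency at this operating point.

τ = 809 lb·ft × 1.356 = 1097 N·m
ω = 2π × 1127/60 = 118 rad/s; P_out = τω = 1097 × 118 = 129446 W
P_in = √3·V_L·I_L·cosφ = 1.732 × 230 × 434 × 0.83 = 143497 W
η = P_out / P_in = 129446 / 143497 = 0.902 = 90.2%

90.2 %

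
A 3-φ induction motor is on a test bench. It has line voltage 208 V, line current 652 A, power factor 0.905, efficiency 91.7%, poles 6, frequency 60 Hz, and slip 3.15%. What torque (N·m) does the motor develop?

P_in = √3·V·I·cosφ = 1.732 × 208 × 652 × 0.905 = 212573 W
P_out = η·P_in = 0.917 × 212573 = 194929 W
n_s = 120×60/6 = 1200 rpm; n = 1200×(1−0.0315) = 1162 rpm
ω = 2π×1162/60 = 121.7 rad/s
τ = P_out/ω = 194929/121.7 = 1600 N·m

1600 N·m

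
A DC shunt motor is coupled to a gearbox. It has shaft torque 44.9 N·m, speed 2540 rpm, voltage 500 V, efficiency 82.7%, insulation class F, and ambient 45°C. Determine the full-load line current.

28.9 A

ω = 2π×2540/60 = 266 rad/s; P_out = τω = 44.9 × 266 = 11943 W
P_in = P_out / η = 11943 / 0.827 = 14441 W
I = P_in / V = 14441 / 500 = 28.9 A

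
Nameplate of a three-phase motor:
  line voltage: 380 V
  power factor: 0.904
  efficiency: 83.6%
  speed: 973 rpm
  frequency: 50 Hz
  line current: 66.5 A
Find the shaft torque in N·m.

325 N·m

P_in = √3·V·I·cosφ = 1.732 × 380 × 66.5 × 0.904 = 39566 W
P_out = η·P_in = 0.836 × 39566 = 33077 W
n = 973 rpm
ω = 2π×973/60 = 101.9 rad/s
τ = P_out/ω = 33077/101.9 = 325 N·m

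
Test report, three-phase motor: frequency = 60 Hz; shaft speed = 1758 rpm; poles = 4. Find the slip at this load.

n_s = 120f/p = 120×60/4 = 1800 rpm
s = (n_s − n)/n_s = (1800 − 1758)/1800 = 0.0233

2.33 %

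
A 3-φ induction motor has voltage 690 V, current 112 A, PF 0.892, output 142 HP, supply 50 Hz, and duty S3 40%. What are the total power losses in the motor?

13500 W

P_in = √3·V·I·cosφ = 1.732×690×112×0.892 = 119393 W
P_out = 142×746 = 105932 W
Losses = P_in − P_out = 119393 − 105932 = 13461 W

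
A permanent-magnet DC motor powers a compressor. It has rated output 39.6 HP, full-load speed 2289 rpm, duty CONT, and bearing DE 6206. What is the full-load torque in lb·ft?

90.9 lb·ft

P_out = 39.6 × 746 = 29542 W
ω = 2π × 2289/60 = 239.7 rad/s
τ = P_out/ω = 29542/239.7 = 123.2 N·m
In lb·ft: 123.2/1.356 = 90.9 lb·ft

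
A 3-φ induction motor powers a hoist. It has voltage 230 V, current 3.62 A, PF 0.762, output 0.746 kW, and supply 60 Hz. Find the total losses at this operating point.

P_in = √3·V·I·cosφ = 1.732×230×3.62×0.762 = 1099 W
P_out = 746 W
Losses = P_in − P_out = 1099 − 746 = 353 W

353 W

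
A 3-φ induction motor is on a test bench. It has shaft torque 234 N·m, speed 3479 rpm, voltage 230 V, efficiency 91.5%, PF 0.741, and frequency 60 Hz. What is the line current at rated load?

316 A

ω = 2π×3479/60 = 364.3 rad/s; P_out = τω = 234 × 364.3 = 85246 W
P_in = P_out / η = 85246 / 0.915 = 93165 W
I_L = P_in / (√3·V_L·cosφ) = 93165 / (1.732 × 230 × 0.741) = 316 A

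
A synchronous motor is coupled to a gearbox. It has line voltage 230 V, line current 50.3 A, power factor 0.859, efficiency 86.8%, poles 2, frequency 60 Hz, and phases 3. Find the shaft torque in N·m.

39.6 N·m

P_in = √3·V·I·cosφ = 1.732 × 230 × 50.3 × 0.859 = 17212 W
P_out = η·P_in = 0.868 × 17212 = 14940 W
n = n_s = 120×60/2 = 3600 rpm (synchronous)
ω = 2π×3600/60 = 377 rad/s
τ = P_out/ω = 14940/377 = 39.6 N·m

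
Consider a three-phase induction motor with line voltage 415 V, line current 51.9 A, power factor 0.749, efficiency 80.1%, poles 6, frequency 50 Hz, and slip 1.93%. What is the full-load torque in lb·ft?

161 lb·ft

P_in = √3·V·I·cosφ = 1.732 × 415 × 51.9 × 0.749 = 27941 W
P_out = η·P_in = 0.801 × 27941 = 22381 W
n_s = 120×50/6 = 1000 rpm; n = 1000×(1−0.0193) = 981 rpm
ω = 2π×981/60 = 102.7 rad/s
τ = P_out/ω = 22381/102.7 = 217.9 N·m
In lb·ft: 217.9/1.356 = 161 lb·ft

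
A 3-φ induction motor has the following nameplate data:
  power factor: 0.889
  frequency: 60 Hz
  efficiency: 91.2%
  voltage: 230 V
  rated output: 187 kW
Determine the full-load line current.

579 A

P_out = 187 kW = 187000 W
P_in = P_out / η = 187000 / 0.912 = 205044 W
I_L = P_in / (√3·V_L·cosφ) = 205044 / (1.732 × 230 × 0.889) = 579 A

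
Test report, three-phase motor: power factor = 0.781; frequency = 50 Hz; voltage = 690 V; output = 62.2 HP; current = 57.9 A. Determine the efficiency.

85.9 %

P_out = 62.2 × 746 = 46401 W
P_in = √3·V_L·I_L·cosφ = 1.732 × 690 × 57.9 × 0.781 = 54041 W
η = P_out / P_in = 46401 / 54041 = 0.859 = 85.9%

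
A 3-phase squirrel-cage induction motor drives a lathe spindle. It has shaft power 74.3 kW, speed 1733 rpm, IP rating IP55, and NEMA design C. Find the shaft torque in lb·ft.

ω = 2π × 1733/60 = 181.5 rad/s
τ = P/ω = 74300/181.5 = 409.4 N·m
In lb·ft: 409.4/1.356 = 302 lb·ft

302 lb·ft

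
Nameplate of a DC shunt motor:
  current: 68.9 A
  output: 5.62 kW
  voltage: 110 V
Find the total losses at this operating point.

1.96 kW

P_in = V·I = 110×68.9 = 7579 W
P_out = 5620 W
Losses = P_in − P_out = 7579 − 5620 = 1959 W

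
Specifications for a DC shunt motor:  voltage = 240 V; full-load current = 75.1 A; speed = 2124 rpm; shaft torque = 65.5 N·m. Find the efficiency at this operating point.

80.8 %

ω = 2π × 2124/60 = 222.4 rad/s; P_out = τω = 65.5 × 222.4 = 14567 W
P_in = V·I = 240 × 75.1 = 18024 W
η = P_out / P_in = 14567 / 18024 = 0.808 = 80.8%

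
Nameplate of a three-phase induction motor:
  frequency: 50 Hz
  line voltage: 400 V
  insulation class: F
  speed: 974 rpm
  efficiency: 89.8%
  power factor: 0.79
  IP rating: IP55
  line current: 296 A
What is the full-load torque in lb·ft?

1050 lb·ft

P_in = √3·V·I·cosφ = 1.732 × 400 × 296 × 0.79 = 162004 W
P_out = η·P_in = 0.898 × 162004 = 145480 W
n = 974 rpm
ω = 2π×974/60 = 102 rad/s
τ = P_out/ω = 145480/102 = 1426 N·m
In lb·ft: 1426/1.356 = 1050 lb·ft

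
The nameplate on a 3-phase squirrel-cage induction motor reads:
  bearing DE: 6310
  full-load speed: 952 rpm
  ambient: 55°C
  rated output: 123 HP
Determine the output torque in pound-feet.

P_out = 123 × 746 = 91758 W
ω = 2π × 952/60 = 99.69 rad/s
τ = P_out/ω = 91758/99.69 = 920.4 N·m
In lb·ft: 920.4/1.356 = 679 lb·ft

679 lb·ft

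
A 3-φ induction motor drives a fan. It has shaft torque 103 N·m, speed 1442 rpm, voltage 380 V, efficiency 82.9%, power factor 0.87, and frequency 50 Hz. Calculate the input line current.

ω = 2π×1442/60 = 151 rad/s; P_out = τω = 103 × 151 = 15553 W
P_in = P_out / η = 15553 / 0.829 = 18761 W
I_L = P_in / (√3·V_L·cosφ) = 18761 / (1.732 × 380 × 0.87) = 32.8 A

32.8 A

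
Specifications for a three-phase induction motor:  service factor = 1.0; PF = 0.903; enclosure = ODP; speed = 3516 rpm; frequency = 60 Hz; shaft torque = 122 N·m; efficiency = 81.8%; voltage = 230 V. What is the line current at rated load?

ω = 2π×3516/60 = 368.2 rad/s; P_out = τω = 122 × 368.2 = 44920 W
P_in = P_out / η = 44920 / 0.818 = 54914 W
I_L = P_in / (√3·V_L·cosφ) = 54914 / (1.732 × 230 × 0.903) = 153 A

153 A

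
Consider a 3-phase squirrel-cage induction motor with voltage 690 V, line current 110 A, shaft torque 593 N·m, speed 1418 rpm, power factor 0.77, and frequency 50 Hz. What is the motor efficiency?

87.0 %

ω = 2π × 1418/60 = 148.5 rad/s; P_out = τω = 593 × 148.5 = 88061 W
P_in = √3·V_L·I_L·cosφ = 1.732 × 690 × 110 × 0.77 = 101223 W
η = P_out / P_in = 88061 / 101223 = 0.870 = 87.0%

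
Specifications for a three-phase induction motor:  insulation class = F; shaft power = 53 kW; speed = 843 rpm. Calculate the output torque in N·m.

ω = 2π × 843/60 = 88.28 rad/s
τ = P/ω = 53000/88.28 = 600 N·m

600 N·m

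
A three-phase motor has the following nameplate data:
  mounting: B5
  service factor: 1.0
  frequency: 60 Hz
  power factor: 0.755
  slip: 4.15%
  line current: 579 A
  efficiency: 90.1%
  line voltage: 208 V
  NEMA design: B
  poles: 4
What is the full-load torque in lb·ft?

P_in = √3·V·I·cosφ = 1.732 × 208 × 579 × 0.755 = 157484 W
P_out = η·P_in = 0.901 × 157484 = 141893 W
n_s = 120×60/4 = 1800 rpm; n = 1800×(1−0.0415) = 1725 rpm
ω = 2π×1725/60 = 180.6 rad/s
τ = P_out/ω = 141893/180.6 = 785.7 N·m
In lb·ft: 785.7/1.356 = 579 lb·ft

579 lb·ft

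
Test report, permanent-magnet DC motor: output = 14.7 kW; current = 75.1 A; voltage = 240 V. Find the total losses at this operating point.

P_in = V·I = 240×75.1 = 18024 W
P_out = 14700 W
Losses = P_in − P_out = 18024 − 14700 = 3324 W

3.32 kW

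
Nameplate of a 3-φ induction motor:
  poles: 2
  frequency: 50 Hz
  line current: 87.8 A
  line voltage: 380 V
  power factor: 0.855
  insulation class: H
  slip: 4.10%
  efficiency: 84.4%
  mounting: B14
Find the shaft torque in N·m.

138 N·m

P_in = √3·V·I·cosφ = 1.732 × 380 × 87.8 × 0.855 = 49407 W
P_out = η·P_in = 0.844 × 49407 = 41700 W
n_s = 120×50/2 = 3000 rpm; n = 3000×(1−0.041) = 2877 rpm
ω = 2π×2877/60 = 301.3 rad/s
τ = P_out/ω = 41700/301.3 = 138 N·m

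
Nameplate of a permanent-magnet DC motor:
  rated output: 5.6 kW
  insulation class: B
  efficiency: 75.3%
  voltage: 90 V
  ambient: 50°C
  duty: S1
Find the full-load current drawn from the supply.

82.6 A

P_out = 5.6 kW = 5600 W
P_in = P_out / η = 5600 / 0.753 = 7437 W
I = P_in / V = 7437 / 90 = 82.6 A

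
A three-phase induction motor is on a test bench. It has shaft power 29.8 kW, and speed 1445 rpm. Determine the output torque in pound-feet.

ω = 2π × 1445/60 = 151.3 rad/s
τ = P/ω = 29800/151.3 = 197 N·m
In lb·ft: 197/1.356 = 145 lb·ft

145 lb·ft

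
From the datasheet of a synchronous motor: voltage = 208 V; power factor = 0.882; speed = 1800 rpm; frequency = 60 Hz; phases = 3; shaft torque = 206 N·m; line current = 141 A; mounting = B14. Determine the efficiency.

ω = 2π × 1800/60 = 188.5 rad/s; P_out = τω = 206 × 188.5 = 38831 W
P_in = √3·V_L·I_L·cosφ = 1.732 × 208 × 141 × 0.882 = 44802 W
η = P_out / P_in = 38831 / 44802 = 0.867 = 86.7%

86.7 %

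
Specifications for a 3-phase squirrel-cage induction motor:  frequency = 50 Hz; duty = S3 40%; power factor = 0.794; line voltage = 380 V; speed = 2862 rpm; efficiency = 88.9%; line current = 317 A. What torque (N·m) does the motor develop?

P_in = √3·V·I·cosφ = 1.732 × 380 × 317 × 0.794 = 165658 W
P_out = η·P_in = 0.889 × 165658 = 147270 W
n = 2862 rpm
ω = 2π×2862/60 = 299.7 rad/s
τ = P_out/ω = 147270/299.7 = 491 N·m

491 N·m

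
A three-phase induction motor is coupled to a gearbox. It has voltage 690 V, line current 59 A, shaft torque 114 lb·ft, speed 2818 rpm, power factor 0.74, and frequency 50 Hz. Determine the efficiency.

τ = 114 lb·ft × 1.356 = 154.6 N·m
ω = 2π × 2818/60 = 295.1 rad/s; P_out = τω = 154.6 × 295.1 = 45622 W
P_in = √3·V_L·I_L·cosφ = 1.732 × 690 × 59 × 0.74 = 52177 W
η = P_out / P_in = 45622 / 52177 = 0.874 = 87.4%

87.4 %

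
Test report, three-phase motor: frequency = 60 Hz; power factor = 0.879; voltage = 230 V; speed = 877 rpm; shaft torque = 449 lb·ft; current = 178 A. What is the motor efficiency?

τ = 449 lb·ft × 1.356 = 608.8 N·m
ω = 2π × 877/60 = 91.84 rad/s; P_out = τω = 608.8 × 91.84 = 55912 W
P_in = √3·V_L·I_L·cosφ = 1.732 × 230 × 178 × 0.879 = 62328 W
η = P_out / P_in = 55912 / 62328 = 0.897 = 89.7%

89.7 %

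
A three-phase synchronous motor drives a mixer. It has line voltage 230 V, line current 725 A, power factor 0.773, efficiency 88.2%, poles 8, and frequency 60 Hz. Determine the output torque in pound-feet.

P_in = √3·V·I·cosφ = 1.732 × 230 × 725 × 0.773 = 223251 W
P_out = η·P_in = 0.882 × 223251 = 196907 W
n = n_s = 120×60/8 = 900 rpm (synchronous)
ω = 2π×900/60 = 94.25 rad/s
τ = P_out/ω = 196907/94.25 = 2089 N·m
In lb·ft: 2089/1.356 = 1540 lb·ft

1540 lb·ft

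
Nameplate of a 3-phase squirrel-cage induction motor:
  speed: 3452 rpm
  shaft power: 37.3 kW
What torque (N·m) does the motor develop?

ω = 2π × 3452/60 = 361.5 rad/s
τ = P/ω = 37300/361.5 = 103 N·m

103 N·m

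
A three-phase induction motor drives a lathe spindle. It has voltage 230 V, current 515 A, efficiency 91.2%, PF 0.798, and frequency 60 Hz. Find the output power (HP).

200 HP

P_in = √3·V·I·cosφ = 1.732 × 230 × 515 × 0.798 = 163714 W
P_out = η·P_in = 0.912 × 163714 = 149307 W
= 149307/746 = 200 HP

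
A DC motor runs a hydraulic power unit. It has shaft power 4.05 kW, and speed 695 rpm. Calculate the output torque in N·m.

55.6 N·m

ω = 2π × 695/60 = 72.78 rad/s
τ = P/ω = 4050/72.78 = 55.6 N·m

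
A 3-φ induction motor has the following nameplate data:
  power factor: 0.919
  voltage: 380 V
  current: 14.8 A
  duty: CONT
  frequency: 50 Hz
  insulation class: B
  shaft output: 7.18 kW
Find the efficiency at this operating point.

P_out = 7.18 kW = 7180 W
P_in = √3·V_L·I_L·cosφ = 1.732 × 380 × 14.8 × 0.919 = 8952 W
η = P_out / P_in = 7180 / 8952 = 0.802 = 80.2%

80.2 %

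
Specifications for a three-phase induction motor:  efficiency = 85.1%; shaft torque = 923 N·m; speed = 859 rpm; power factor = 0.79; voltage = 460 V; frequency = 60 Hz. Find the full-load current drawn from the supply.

ω = 2π×859/60 = 89.95 rad/s; P_out = τω = 923 × 89.95 = 83024 W
P_in = P_out / η = 83024 / 0.851 = 97561 W
I_L = P_in / (√3·V_L·cosφ) = 97561 / (1.732 × 460 × 0.79) = 155 A

155 A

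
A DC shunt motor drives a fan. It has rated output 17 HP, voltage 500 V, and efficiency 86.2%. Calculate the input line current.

P_out = 17 × 746 = 12682 W
P_in = P_out / η = 12682 / 0.862 = 14712 W
I = P_in / V = 14712 / 500 = 29.4 A

29.4 A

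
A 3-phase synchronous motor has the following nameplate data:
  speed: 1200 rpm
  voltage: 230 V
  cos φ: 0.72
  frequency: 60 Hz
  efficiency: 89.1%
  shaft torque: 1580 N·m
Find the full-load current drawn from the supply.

777 A

ω = 2π×1200/60 = 125.7 rad/s; P_out = τω = 1580 × 125.7 = 198606 W
P_in = P_out / η = 198606 / 0.891 = 222902 W
I_L = P_in / (√3·V_L·cosφ) = 222902 / (1.732 × 230 × 0.72) = 777 A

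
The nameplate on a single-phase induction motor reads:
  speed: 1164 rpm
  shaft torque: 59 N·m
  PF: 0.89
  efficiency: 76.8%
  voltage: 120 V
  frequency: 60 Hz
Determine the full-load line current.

87.7 A

ω = 2π×1164/60 = 121.9 rad/s; P_out = τω = 59 × 121.9 = 7192 W
P_in = P_out / η = 7192 / 0.768 = 9365 W
I = P_in / (V·cosφ) = 9365 / (120 × 0.89) = 87.7 A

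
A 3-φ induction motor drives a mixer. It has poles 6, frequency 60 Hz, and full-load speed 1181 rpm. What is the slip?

1.58 %

n_s = 120f/p = 120×60/6 = 1200 rpm
s = (n_s − n)/n_s = (1200 − 1181)/1200 = 0.0158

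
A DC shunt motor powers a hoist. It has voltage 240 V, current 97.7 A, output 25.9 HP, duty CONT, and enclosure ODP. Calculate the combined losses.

P_in = V·I = 240×97.7 = 23448 W
P_out = 25.9×746 = 19321 W
Losses = P_in − P_out = 23448 − 19321 = 4127 W

4.13 kW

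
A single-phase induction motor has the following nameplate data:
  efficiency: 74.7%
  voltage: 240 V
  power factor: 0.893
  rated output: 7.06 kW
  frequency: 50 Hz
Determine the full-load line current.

P_out = 7.06 kW = 7060 W
P_in = P_out / η = 7060 / 0.747 = 9451 W
I = P_in / (V·cosφ) = 9451 / (240 × 0.893) = 44.1 A

44.1 A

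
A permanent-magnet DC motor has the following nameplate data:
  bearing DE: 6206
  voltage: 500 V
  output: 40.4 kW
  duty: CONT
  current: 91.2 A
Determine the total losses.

P_in = V·I = 500×91.2 = 45600 W
P_out = 40400 W
Losses = P_in − P_out = 45600 − 40400 = 5200 W

5200 W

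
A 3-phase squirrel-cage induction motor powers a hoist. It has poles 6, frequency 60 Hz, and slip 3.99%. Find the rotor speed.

1152 rpm

n_s = 120f/p = 120×60/6 = 1200 rpm
n = n_s(1 − s) = 1200 × (1 − 0.0399) = 1152 rpm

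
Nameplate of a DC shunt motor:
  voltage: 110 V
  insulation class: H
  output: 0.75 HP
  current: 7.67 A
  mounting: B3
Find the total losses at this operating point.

P_in = V·I = 110×7.67 = 844 W
P_out = 0.75×746 = 560 W
Losses = P_in − P_out = 844 − 560 = 284 W

284 W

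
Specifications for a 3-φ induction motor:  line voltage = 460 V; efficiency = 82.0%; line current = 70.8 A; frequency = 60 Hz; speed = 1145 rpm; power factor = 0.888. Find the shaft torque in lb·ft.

P_in = √3·V·I·cosφ = 1.732 × 460 × 70.8 × 0.888 = 50090 W
P_out = η·P_in = 0.82 × 50090 = 41074 W
n = 1145 rpm
ω = 2π×1145/60 = 119.9 rad/s
τ = P_out/ω = 41074/119.9 = 342.6 N·m
In lb·ft: 342.6/1.356 = 253 lb·ft

253 lb·ft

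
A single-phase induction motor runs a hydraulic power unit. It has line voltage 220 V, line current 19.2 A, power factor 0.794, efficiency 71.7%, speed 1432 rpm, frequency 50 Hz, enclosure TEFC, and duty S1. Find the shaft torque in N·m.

16 N·m

P_in = V·I·cosφ = 220 × 19.2 × 0.794 = 3354 W
P_out = η·P_in = 0.717 × 3354 = 2405 W
n = 1432 rpm
ω = 2π×1432/60 = 150 rad/s
τ = P_out/ω = 2405/150 = 16 N·m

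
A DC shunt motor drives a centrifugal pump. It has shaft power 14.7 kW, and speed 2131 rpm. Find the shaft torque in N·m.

65.9 N·m

ω = 2π × 2131/60 = 223.2 rad/s
τ = P/ω = 14700/223.2 = 65.9 N·m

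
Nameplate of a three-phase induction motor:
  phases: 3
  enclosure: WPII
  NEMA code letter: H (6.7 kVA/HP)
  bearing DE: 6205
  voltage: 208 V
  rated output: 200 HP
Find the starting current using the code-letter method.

3720 A

S_LR = 6.7 × 200 = 1340 kVA
I_LR = S_LR/(√3·V_L) = 1340000/(1.732×208) = 3720 A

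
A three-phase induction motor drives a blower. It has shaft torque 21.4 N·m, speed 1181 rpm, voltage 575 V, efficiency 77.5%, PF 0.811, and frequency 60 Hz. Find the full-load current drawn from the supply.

ω = 2π×1181/60 = 123.7 rad/s; P_out = τω = 21.4 × 123.7 = 2647 W
P_in = P_out / η = 2647 / 0.775 = 3415 W
I_L = P_in / (√3·V_L·cosφ) = 3415 / (1.732 × 575 × 0.811) = 4.23 A

4.23 A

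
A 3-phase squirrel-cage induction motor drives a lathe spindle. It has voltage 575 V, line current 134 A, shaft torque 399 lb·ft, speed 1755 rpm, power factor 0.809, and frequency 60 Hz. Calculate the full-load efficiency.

τ = 399 lb·ft × 1.356 = 541 N·m
ω = 2π × 1755/60 = 183.8 rad/s; P_out = τω = 541 × 183.8 = 99436 W
P_in = √3·V_L·I_L·cosφ = 1.732 × 575 × 134 × 0.809 = 107962 W
η = P_out / P_in = 99436 / 107962 = 0.921 = 92.1%

92.1 %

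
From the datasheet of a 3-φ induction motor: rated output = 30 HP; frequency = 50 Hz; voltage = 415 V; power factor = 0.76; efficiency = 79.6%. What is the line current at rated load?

P_out = 30 × 746 = 22380 W
P_in = P_out / η = 22380 / 0.796 = 28116 W
I_L = P_in / (√3·V_L·cosφ) = 28116 / (1.732 × 415 × 0.76) = 51.5 A

51.5 A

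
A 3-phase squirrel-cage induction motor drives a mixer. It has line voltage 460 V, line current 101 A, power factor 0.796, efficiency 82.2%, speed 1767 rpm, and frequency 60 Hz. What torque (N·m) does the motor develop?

P_in = √3·V·I·cosφ = 1.732 × 460 × 101 × 0.796 = 64053 W
P_out = η·P_in = 0.822 × 64053 = 52652 W
n = 1767 rpm
ω = 2π×1767/60 = 185 rad/s
τ = P_out/ω = 52652/185 = 285 N·m

285 N·m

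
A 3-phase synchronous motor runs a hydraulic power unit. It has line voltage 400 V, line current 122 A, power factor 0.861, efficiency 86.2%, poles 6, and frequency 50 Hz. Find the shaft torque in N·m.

599 N·m

P_in = √3·V·I·cosφ = 1.732 × 400 × 122 × 0.861 = 72773 W
P_out = η·P_in = 0.862 × 72773 = 62730 W
n = n_s = 120×50/6 = 1000 rpm (synchronous)
ω = 2π×1000/60 = 104.7 rad/s
τ = P_out/ω = 62730/104.7 = 599 N·m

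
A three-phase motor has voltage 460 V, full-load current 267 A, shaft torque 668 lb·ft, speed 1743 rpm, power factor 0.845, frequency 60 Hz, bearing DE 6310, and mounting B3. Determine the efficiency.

92.0 %

τ = 668 lb·ft × 1.356 = 905.8 N·m
ω = 2π × 1743/60 = 182.5 rad/s; P_out = τω = 905.8 × 182.5 = 165309 W
P_in = √3·V_L·I_L·cosφ = 1.732 × 460 × 267 × 0.845 = 179752 W
η = P_out / P_in = 165309 / 179752 = 0.920 = 92.0%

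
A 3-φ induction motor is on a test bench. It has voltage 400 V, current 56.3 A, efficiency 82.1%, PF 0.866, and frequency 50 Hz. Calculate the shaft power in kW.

P_in = √3·V·I·cosφ = 1.732 × 400 × 56.3 × 0.866 = 33778 W
P_out = η·P_in = 0.821 × 33778 = 27732 W

27.7 kW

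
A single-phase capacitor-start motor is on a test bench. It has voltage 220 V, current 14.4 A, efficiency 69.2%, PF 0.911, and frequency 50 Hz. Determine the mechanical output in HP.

2.68 HP

P_in = V·I·cosφ = 220 × 14.4 × 0.911 = 2886 W
P_out = η·P_in = 0.692 × 2886 = 1997 W
= 1997/746 = 2.68 HP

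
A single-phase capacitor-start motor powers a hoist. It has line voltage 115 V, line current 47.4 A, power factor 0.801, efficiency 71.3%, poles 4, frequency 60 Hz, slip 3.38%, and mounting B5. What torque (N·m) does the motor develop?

P_in = V·I·cosφ = 115 × 47.4 × 0.801 = 4366 W
P_out = η·P_in = 0.713 × 4366 = 3113 W
n_s = 120×60/4 = 1800 rpm; n = 1800×(1−0.0338) = 1739 rpm
ω = 2π×1739/60 = 182.1 rad/s
τ = P_out/ω = 3113/182.1 = 17.1 N·m

17.1 N·m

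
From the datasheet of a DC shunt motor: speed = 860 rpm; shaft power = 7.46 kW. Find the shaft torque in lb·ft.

ω = 2π × 860/60 = 90.06 rad/s
τ = P/ω = 7460/90.06 = 82.83 N·m
In lb·ft: 82.83/1.356 = 61.1 lb·ft

61.1 lb·ft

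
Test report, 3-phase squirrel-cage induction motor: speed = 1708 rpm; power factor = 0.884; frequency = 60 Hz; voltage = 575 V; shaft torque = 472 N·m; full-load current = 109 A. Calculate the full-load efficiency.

88.0 %

ω = 2π × 1708/60 = 178.9 rad/s; P_out = τω = 472 × 178.9 = 84441 W
P_in = √3·V_L·I_L·cosφ = 1.732 × 575 × 109 × 0.884 = 95961 W
η = P_out / P_in = 84441 / 95961 = 0.880 = 88.0%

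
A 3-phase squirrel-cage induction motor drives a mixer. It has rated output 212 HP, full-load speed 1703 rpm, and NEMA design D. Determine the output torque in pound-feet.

P_out = 212 × 746 = 158152 W
ω = 2π × 1703/60 = 178.3 rad/s
τ = P_out/ω = 158152/178.3 = 887 N·m
In lb·ft: 887/1.356 = 654 lb·ft

654 lb·ft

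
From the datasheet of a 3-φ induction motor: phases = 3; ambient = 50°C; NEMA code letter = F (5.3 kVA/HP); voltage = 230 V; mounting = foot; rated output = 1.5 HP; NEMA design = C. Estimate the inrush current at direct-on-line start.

S_LR = 5.3 × 1.5 = 7.95 kVA
I_LR = S_LR/(√3·V_L) = 7950/(1.732×230) = 20 A

20 A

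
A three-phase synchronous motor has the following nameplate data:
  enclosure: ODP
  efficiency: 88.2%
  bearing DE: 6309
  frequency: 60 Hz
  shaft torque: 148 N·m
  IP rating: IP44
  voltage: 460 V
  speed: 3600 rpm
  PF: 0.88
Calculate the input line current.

ω = 2π×3600/60 = 377 rad/s; P_out = τω = 148 × 377 = 55796 W
P_in = P_out / η = 55796 / 0.882 = 63261 W
I_L = P_in / (√3·V_L·cosφ) = 63261 / (1.732 × 460 × 0.88) = 90.2 A

90.2 A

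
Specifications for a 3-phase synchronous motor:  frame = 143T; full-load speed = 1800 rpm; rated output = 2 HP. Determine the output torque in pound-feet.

5.84 lb·ft

P_out = 2 × 746 = 1492 W
ω = 2π × 1800/60 = 188.5 rad/s
τ = P_out/ω = 1492/188.5 = 7.915 N·m
In lb·ft: 7.915/1.356 = 5.84 lb·ft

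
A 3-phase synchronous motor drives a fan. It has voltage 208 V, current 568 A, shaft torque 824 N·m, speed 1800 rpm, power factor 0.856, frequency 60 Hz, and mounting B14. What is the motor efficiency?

ω = 2π × 1800/60 = 188.5 rad/s; P_out = τω = 824 × 188.5 = 155324 W
P_in = √3·V_L·I_L·cosφ = 1.732 × 208 × 568 × 0.856 = 175159 W
η = P_out / P_in = 155324 / 175159 = 0.887 = 88.7%

88.7 %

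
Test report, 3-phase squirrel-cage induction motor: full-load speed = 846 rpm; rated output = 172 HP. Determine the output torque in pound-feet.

P_out = 172 × 746 = 128312 W
ω = 2π × 846/60 = 88.59 rad/s
τ = P_out/ω = 128312/88.59 = 1448 N·m
In lb·ft: 1448/1.356 = 1070 lb·ft

1070 lb·ft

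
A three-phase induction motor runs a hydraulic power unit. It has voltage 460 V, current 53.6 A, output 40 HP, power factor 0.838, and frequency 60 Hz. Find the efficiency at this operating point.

83.4 %

P_out = 40 × 746 = 29840 W
P_in = √3·V_L·I_L·cosφ = 1.732 × 460 × 53.6 × 0.838 = 35786 W
η = P_out / P_in = 29840 / 35786 = 0.834 = 83.4%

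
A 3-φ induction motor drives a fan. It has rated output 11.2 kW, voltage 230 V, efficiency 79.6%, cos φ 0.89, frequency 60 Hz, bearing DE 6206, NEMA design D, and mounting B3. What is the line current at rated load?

P_out = 11.2 kW = 11200 W
P_in = P_out / η = 11200 / 0.796 = 14070 W
I_L = P_in / (√3·V_L·cosφ) = 14070 / (1.732 × 230 × 0.89) = 39.7 A

39.7 A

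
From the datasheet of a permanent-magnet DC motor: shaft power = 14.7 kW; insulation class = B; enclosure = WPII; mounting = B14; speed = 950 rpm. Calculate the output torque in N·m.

ω = 2π × 950/60 = 99.48 rad/s
τ = P/ω = 14700/99.48 = 148 N·m

148 N·m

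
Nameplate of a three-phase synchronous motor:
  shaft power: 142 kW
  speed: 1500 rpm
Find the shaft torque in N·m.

ω = 2π × 1500/60 = 157.1 rad/s
τ = P/ω = 142000/157.1 = 904 N·m

904 N·m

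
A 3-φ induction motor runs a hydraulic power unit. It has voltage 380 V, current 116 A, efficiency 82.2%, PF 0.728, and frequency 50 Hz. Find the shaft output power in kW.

45.7 kW

P_in = √3·V·I·cosφ = 1.732 × 380 × 116 × 0.728 = 55580 W
P_out = η·P_in = 0.822 × 55580 = 45687 W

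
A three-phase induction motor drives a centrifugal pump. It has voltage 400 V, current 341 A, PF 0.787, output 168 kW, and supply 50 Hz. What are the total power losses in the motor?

17.9 kW

P_in = √3·V·I·cosφ = 1.732×400×341×0.787 = 185925 W
P_out = 168000 W
Losses = P_in − P_out = 185925 − 168000 = 17925 W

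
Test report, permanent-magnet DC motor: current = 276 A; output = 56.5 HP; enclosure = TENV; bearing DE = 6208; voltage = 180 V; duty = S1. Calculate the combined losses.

7530 W

P_in = V·I = 180×276 = 49680 W
P_out = 56.5×746 = 42149 W
Losses = P_in − P_out = 49680 − 42149 = 7531 W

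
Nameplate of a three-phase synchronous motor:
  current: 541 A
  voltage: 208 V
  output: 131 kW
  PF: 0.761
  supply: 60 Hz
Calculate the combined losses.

P_in = √3·V·I·cosφ = 1.732×208×541×0.761 = 148318 W
P_out = 131000 W
Losses = P_in − P_out = 148318 − 131000 = 17318 W

17300 W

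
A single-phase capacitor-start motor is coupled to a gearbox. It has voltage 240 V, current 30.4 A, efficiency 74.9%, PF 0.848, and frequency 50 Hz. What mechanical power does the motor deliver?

4.63 kW

P_in = V·I·cosφ = 240 × 30.4 × 0.848 = 6187 W
P_out = η·P_in = 0.749 × 6187 = 4634 W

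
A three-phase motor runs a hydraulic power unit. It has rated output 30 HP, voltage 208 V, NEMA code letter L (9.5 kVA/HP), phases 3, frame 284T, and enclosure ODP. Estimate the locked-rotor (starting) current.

S_LR = 9.5 × 30 = 285 kVA
I_LR = S_LR/(√3·V_L) = 285000/(1.732×208) = 791 A

791 A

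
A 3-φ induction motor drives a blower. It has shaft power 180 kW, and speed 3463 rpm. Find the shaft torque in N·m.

496 N·m

ω = 2π × 3463/60 = 362.6 rad/s
τ = P/ω = 180000/362.6 = 496 N·m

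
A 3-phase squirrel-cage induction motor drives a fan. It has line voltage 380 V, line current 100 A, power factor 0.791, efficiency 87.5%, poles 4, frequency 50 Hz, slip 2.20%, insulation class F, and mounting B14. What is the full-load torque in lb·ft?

219 lb·ft

P_in = √3·V·I·cosφ = 1.732 × 380 × 100 × 0.791 = 52060 W
P_out = η·P_in = 0.875 × 52060 = 45553 W
n_s = 120×50/4 = 1500 rpm; n = 1500×(1−0.022) = 1467 rpm
ω = 2π×1467/60 = 153.6 rad/s
τ = P_out/ω = 45553/153.6 = 296.6 N·m
In lb·ft: 296.6/1.356 = 219 lb·ft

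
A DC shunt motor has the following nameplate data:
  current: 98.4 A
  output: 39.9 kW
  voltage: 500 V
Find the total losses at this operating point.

9300 W

P_in = V·I = 500×98.4 = 49200 W
P_out = 39900 W
Losses = P_in − P_out = 49200 − 39900 = 9300 W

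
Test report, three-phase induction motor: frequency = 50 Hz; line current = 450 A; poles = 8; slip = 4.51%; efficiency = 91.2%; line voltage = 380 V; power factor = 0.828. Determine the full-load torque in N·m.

P_in = √3·V·I·cosφ = 1.732 × 380 × 450 × 0.828 = 245230 W
P_out = η·P_in = 0.912 × 245230 = 223650 W
n_s = 120×50/8 = 750 rpm; n = 750×(1−0.0451) = 716 rpm
ω = 2π×716/60 = 74.98 rad/s
τ = P_out/ω = 223650/74.98 = 2980 N·m

2980 N·m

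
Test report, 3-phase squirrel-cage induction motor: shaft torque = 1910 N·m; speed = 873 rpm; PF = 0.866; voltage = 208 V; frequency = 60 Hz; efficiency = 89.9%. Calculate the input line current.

ω = 2π×873/60 = 91.42 rad/s; P_out = τω = 1910 × 91.42 = 174612 W
P_in = P_out / η = 174612 / 0.899 = 194229 W
I_L = P_in / (√3·V_L·cosφ) = 194229 / (1.732 × 208 × 0.866) = 623 A

623 A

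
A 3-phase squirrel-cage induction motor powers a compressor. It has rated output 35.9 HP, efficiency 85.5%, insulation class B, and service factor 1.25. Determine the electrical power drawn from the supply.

31.3 kW

P_out = 35.9 × 746 = 26781 W
P_in = P_out/η = 26781/0.855 = 31323 W = 31.3 kW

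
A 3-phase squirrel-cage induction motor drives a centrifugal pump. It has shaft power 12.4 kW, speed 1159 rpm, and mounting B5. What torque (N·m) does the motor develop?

ω = 2π × 1159/60 = 121.4 rad/s
τ = P/ω = 12400/121.4 = 102 N·m

102 N·m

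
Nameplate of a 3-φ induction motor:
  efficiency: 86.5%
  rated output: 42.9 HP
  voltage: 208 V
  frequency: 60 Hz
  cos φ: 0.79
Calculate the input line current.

130 A

P_out = 42.9 × 746 = 32003 W
P_in = P_out / η = 32003 / 0.865 = 36998 W
I_L = P_in / (√3·V_L·cosφ) = 36998 / (1.732 × 208 × 0.79) = 130 A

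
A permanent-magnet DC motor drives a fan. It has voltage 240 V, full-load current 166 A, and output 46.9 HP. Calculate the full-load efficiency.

P_out = 46.9 × 746 = 34987 W
P_in = V·I = 240 × 166 = 39840 W
η = P_out / P_in = 34987 / 39840 = 0.878 = 87.8%

87.8 %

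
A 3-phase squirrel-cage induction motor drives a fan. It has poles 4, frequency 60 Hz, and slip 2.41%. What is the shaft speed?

n_s = 120f/p = 120×60/4 = 1800 rpm
n = n_s(1 − s) = 1800 × (1 − 0.0241) = 1757 rpm

1757 rpm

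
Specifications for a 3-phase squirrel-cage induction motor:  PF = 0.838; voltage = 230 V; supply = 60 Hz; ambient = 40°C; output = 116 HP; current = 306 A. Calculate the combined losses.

P_in = √3·V·I·cosφ = 1.732×230×306×0.838 = 102151 W
P_out = 116×746 = 86536 W
Losses = P_in − P_out = 102151 − 86536 = 15615 W

15.6 kW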